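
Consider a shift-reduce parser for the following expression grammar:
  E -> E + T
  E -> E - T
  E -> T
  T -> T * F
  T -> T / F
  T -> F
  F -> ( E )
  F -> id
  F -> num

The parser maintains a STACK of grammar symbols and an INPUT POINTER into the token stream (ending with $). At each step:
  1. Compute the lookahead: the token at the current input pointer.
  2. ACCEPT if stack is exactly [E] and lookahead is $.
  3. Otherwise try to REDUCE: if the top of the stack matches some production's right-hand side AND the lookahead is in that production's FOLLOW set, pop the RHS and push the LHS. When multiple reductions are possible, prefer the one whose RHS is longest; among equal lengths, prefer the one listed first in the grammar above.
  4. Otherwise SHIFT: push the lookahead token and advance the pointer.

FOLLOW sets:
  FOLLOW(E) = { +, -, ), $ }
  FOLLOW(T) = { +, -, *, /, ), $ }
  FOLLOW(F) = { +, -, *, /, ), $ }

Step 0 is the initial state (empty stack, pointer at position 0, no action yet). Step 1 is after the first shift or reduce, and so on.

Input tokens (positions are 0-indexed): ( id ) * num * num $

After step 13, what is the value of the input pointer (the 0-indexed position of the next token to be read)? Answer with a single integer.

Step 1: shift (. Stack=[(] ptr=1 lookahead=id remaining=[id ) * num * num $]
Step 2: shift id. Stack=[( id] ptr=2 lookahead=) remaining=[) * num * num $]
Step 3: reduce F->id. Stack=[( F] ptr=2 lookahead=) remaining=[) * num * num $]
Step 4: reduce T->F. Stack=[( T] ptr=2 lookahead=) remaining=[) * num * num $]
Step 5: reduce E->T. Stack=[( E] ptr=2 lookahead=) remaining=[) * num * num $]
Step 6: shift ). Stack=[( E )] ptr=3 lookahead=* remaining=[* num * num $]
Step 7: reduce F->( E ). Stack=[F] ptr=3 lookahead=* remaining=[* num * num $]
Step 8: reduce T->F. Stack=[T] ptr=3 lookahead=* remaining=[* num * num $]
Step 9: shift *. Stack=[T *] ptr=4 lookahead=num remaining=[num * num $]
Step 10: shift num. Stack=[T * num] ptr=5 lookahead=* remaining=[* num $]
Step 11: reduce F->num. Stack=[T * F] ptr=5 lookahead=* remaining=[* num $]
Step 12: reduce T->T * F. Stack=[T] ptr=5 lookahead=* remaining=[* num $]
Step 13: shift *. Stack=[T *] ptr=6 lookahead=num remaining=[num $]

Answer: 6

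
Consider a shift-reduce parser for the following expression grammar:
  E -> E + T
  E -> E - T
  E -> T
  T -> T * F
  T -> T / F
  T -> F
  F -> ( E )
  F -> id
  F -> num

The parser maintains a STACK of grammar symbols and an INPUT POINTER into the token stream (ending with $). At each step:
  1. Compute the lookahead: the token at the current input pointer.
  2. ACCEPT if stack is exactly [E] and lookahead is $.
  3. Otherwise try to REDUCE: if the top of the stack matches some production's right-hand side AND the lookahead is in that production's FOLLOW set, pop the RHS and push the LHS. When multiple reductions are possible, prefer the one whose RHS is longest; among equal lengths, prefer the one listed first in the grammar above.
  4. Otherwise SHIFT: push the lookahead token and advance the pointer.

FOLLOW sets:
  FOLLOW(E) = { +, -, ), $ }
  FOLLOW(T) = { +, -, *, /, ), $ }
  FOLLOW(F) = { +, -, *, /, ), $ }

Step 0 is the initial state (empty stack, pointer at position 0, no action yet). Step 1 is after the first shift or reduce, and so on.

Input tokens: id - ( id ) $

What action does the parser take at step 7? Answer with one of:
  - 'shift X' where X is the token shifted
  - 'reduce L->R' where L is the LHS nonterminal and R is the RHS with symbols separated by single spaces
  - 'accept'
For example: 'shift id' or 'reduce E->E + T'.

Answer: shift id

Derivation:
Step 1: shift id. Stack=[id] ptr=1 lookahead=- remaining=[- ( id ) $]
Step 2: reduce F->id. Stack=[F] ptr=1 lookahead=- remaining=[- ( id ) $]
Step 3: reduce T->F. Stack=[T] ptr=1 lookahead=- remaining=[- ( id ) $]
Step 4: reduce E->T. Stack=[E] ptr=1 lookahead=- remaining=[- ( id ) $]
Step 5: shift -. Stack=[E -] ptr=2 lookahead=( remaining=[( id ) $]
Step 6: shift (. Stack=[E - (] ptr=3 lookahead=id remaining=[id ) $]
Step 7: shift id. Stack=[E - ( id] ptr=4 lookahead=) remaining=[) $]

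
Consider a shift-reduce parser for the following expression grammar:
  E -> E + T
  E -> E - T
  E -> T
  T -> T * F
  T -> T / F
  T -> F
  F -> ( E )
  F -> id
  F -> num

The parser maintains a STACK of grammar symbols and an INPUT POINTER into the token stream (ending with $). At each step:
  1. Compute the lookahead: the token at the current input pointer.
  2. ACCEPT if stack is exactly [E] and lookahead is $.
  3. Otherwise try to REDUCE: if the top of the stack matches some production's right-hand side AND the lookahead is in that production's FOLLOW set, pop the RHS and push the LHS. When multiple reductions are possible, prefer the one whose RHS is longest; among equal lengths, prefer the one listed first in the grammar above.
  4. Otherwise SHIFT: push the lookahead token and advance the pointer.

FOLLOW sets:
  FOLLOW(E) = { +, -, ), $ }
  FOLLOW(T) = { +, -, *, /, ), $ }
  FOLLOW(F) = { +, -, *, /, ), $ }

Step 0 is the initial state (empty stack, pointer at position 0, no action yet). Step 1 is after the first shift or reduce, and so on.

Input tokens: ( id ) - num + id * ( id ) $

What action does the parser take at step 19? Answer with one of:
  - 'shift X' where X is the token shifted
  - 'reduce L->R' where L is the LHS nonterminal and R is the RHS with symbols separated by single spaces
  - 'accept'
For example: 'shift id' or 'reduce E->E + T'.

Step 1: shift (. Stack=[(] ptr=1 lookahead=id remaining=[id ) - num + id * ( id ) $]
Step 2: shift id. Stack=[( id] ptr=2 lookahead=) remaining=[) - num + id * ( id ) $]
Step 3: reduce F->id. Stack=[( F] ptr=2 lookahead=) remaining=[) - num + id * ( id ) $]
Step 4: reduce T->F. Stack=[( T] ptr=2 lookahead=) remaining=[) - num + id * ( id ) $]
Step 5: reduce E->T. Stack=[( E] ptr=2 lookahead=) remaining=[) - num + id * ( id ) $]
Step 6: shift ). Stack=[( E )] ptr=3 lookahead=- remaining=[- num + id * ( id ) $]
Step 7: reduce F->( E ). Stack=[F] ptr=3 lookahead=- remaining=[- num + id * ( id ) $]
Step 8: reduce T->F. Stack=[T] ptr=3 lookahead=- remaining=[- num + id * ( id ) $]
Step 9: reduce E->T. Stack=[E] ptr=3 lookahead=- remaining=[- num + id * ( id ) $]
Step 10: shift -. Stack=[E -] ptr=4 lookahead=num remaining=[num + id * ( id ) $]
Step 11: shift num. Stack=[E - num] ptr=5 lookahead=+ remaining=[+ id * ( id ) $]
Step 12: reduce F->num. Stack=[E - F] ptr=5 lookahead=+ remaining=[+ id * ( id ) $]
Step 13: reduce T->F. Stack=[E - T] ptr=5 lookahead=+ remaining=[+ id * ( id ) $]
Step 14: reduce E->E - T. Stack=[E] ptr=5 lookahead=+ remaining=[+ id * ( id ) $]
Step 15: shift +. Stack=[E +] ptr=6 lookahead=id remaining=[id * ( id ) $]
Step 16: shift id. Stack=[E + id] ptr=7 lookahead=* remaining=[* ( id ) $]
Step 17: reduce F->id. Stack=[E + F] ptr=7 lookahead=* remaining=[* ( id ) $]
Step 18: reduce T->F. Stack=[E + T] ptr=7 lookahead=* remaining=[* ( id ) $]
Step 19: shift *. Stack=[E + T *] ptr=8 lookahead=( remaining=[( id ) $]

Answer: shift *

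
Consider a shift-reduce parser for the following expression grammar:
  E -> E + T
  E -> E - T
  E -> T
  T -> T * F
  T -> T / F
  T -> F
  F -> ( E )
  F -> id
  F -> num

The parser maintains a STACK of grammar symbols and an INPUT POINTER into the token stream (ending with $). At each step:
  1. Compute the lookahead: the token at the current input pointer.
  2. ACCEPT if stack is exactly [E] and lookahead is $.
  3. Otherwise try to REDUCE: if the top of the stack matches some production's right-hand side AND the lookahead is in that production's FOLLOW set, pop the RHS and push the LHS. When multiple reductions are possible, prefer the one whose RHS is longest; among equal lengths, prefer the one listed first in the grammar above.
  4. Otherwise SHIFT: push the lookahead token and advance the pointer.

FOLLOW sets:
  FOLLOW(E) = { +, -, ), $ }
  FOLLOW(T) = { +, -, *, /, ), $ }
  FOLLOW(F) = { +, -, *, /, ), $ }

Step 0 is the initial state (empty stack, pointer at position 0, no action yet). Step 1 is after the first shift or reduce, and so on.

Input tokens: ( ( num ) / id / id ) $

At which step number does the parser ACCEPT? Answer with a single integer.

Step 1: shift (. Stack=[(] ptr=1 lookahead=( remaining=[( num ) / id / id ) $]
Step 2: shift (. Stack=[( (] ptr=2 lookahead=num remaining=[num ) / id / id ) $]
Step 3: shift num. Stack=[( ( num] ptr=3 lookahead=) remaining=[) / id / id ) $]
Step 4: reduce F->num. Stack=[( ( F] ptr=3 lookahead=) remaining=[) / id / id ) $]
Step 5: reduce T->F. Stack=[( ( T] ptr=3 lookahead=) remaining=[) / id / id ) $]
Step 6: reduce E->T. Stack=[( ( E] ptr=3 lookahead=) remaining=[) / id / id ) $]
Step 7: shift ). Stack=[( ( E )] ptr=4 lookahead=/ remaining=[/ id / id ) $]
Step 8: reduce F->( E ). Stack=[( F] ptr=4 lookahead=/ remaining=[/ id / id ) $]
Step 9: reduce T->F. Stack=[( T] ptr=4 lookahead=/ remaining=[/ id / id ) $]
Step 10: shift /. Stack=[( T /] ptr=5 lookahead=id remaining=[id / id ) $]
Step 11: shift id. Stack=[( T / id] ptr=6 lookahead=/ remaining=[/ id ) $]
Step 12: reduce F->id. Stack=[( T / F] ptr=6 lookahead=/ remaining=[/ id ) $]
Step 13: reduce T->T / F. Stack=[( T] ptr=6 lookahead=/ remaining=[/ id ) $]
Step 14: shift /. Stack=[( T /] ptr=7 lookahead=id remaining=[id ) $]
Step 15: shift id. Stack=[( T / id] ptr=8 lookahead=) remaining=[) $]
Step 16: reduce F->id. Stack=[( T / F] ptr=8 lookahead=) remaining=[) $]
Step 17: reduce T->T / F. Stack=[( T] ptr=8 lookahead=) remaining=[) $]
Step 18: reduce E->T. Stack=[( E] ptr=8 lookahead=) remaining=[) $]
Step 19: shift ). Stack=[( E )] ptr=9 lookahead=$ remaining=[$]
Step 20: reduce F->( E ). Stack=[F] ptr=9 lookahead=$ remaining=[$]
Step 21: reduce T->F. Stack=[T] ptr=9 lookahead=$ remaining=[$]
Step 22: reduce E->T. Stack=[E] ptr=9 lookahead=$ remaining=[$]
Step 23: accept. Stack=[E] ptr=9 lookahead=$ remaining=[$]

Answer: 23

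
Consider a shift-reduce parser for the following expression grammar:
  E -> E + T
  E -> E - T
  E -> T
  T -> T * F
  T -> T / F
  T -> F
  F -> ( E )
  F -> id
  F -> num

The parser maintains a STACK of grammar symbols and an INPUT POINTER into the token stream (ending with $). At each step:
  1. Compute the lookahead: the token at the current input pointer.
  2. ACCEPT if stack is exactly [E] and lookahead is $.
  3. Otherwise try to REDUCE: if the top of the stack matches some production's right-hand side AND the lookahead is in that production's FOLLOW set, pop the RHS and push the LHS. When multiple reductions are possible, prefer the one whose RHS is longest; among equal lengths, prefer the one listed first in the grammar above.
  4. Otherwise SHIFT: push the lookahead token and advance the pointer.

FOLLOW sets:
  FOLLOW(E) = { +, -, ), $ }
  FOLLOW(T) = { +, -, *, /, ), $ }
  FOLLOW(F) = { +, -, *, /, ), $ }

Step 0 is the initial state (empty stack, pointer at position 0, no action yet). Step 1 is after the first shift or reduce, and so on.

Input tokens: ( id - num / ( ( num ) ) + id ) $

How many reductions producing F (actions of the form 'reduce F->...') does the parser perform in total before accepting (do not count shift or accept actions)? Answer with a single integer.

Answer: 7

Derivation:
Step 1: shift (. Stack=[(] ptr=1 lookahead=id remaining=[id - num / ( ( num ) ) + id ) $]
Step 2: shift id. Stack=[( id] ptr=2 lookahead=- remaining=[- num / ( ( num ) ) + id ) $]
Step 3: reduce F->id. Stack=[( F] ptr=2 lookahead=- remaining=[- num / ( ( num ) ) + id ) $]
Step 4: reduce T->F. Stack=[( T] ptr=2 lookahead=- remaining=[- num / ( ( num ) ) + id ) $]
Step 5: reduce E->T. Stack=[( E] ptr=2 lookahead=- remaining=[- num / ( ( num ) ) + id ) $]
Step 6: shift -. Stack=[( E -] ptr=3 lookahead=num remaining=[num / ( ( num ) ) + id ) $]
Step 7: shift num. Stack=[( E - num] ptr=4 lookahead=/ remaining=[/ ( ( num ) ) + id ) $]
Step 8: reduce F->num. Stack=[( E - F] ptr=4 lookahead=/ remaining=[/ ( ( num ) ) + id ) $]
Step 9: reduce T->F. Stack=[( E - T] ptr=4 lookahead=/ remaining=[/ ( ( num ) ) + id ) $]
Step 10: shift /. Stack=[( E - T /] ptr=5 lookahead=( remaining=[( ( num ) ) + id ) $]
Step 11: shift (. Stack=[( E - T / (] ptr=6 lookahead=( remaining=[( num ) ) + id ) $]
Step 12: shift (. Stack=[( E - T / ( (] ptr=7 lookahead=num remaining=[num ) ) + id ) $]
Step 13: shift num. Stack=[( E - T / ( ( num] ptr=8 lookahead=) remaining=[) ) + id ) $]
Step 14: reduce F->num. Stack=[( E - T / ( ( F] ptr=8 lookahead=) remaining=[) ) + id ) $]
Step 15: reduce T->F. Stack=[( E - T / ( ( T] ptr=8 lookahead=) remaining=[) ) + id ) $]
Step 16: reduce E->T. Stack=[( E - T / ( ( E] ptr=8 lookahead=) remaining=[) ) + id ) $]
Step 17: shift ). Stack=[( E - T / ( ( E )] ptr=9 lookahead=) remaining=[) + id ) $]
Step 18: reduce F->( E ). Stack=[( E - T / ( F] ptr=9 lookahead=) remaining=[) + id ) $]
Step 19: reduce T->F. Stack=[( E - T / ( T] ptr=9 lookahead=) remaining=[) + id ) $]
Step 20: reduce E->T. Stack=[( E - T / ( E] ptr=9 lookahead=) remaining=[) + id ) $]
Step 21: shift ). Stack=[( E - T / ( E )] ptr=10 lookahead=+ remaining=[+ id ) $]
Step 22: reduce F->( E ). Stack=[( E - T / F] ptr=10 lookahead=+ remaining=[+ id ) $]
Step 23: reduce T->T / F. Stack=[( E - T] ptr=10 lookahead=+ remaining=[+ id ) $]
Step 24: reduce E->E - T. Stack=[( E] ptr=10 lookahead=+ remaining=[+ id ) $]
Step 25: shift +. Stack=[( E +] ptr=11 lookahead=id remaining=[id ) $]
Step 26: shift id. Stack=[( E + id] ptr=12 lookahead=) remaining=[) $]
Step 27: reduce F->id. Stack=[( E + F] ptr=12 lookahead=) remaining=[) $]
Step 28: reduce T->F. Stack=[( E + T] ptr=12 lookahead=) remaining=[) $]
Step 29: reduce E->E + T. Stack=[( E] ptr=12 lookahead=) remaining=[) $]
Step 30: shift ). Stack=[( E )] ptr=13 lookahead=$ remaining=[$]
Step 31: reduce F->( E ). Stack=[F] ptr=13 lookahead=$ remaining=[$]
Step 32: reduce T->F. Stack=[T] ptr=13 lookahead=$ remaining=[$]
Step 33: reduce E->T. Stack=[E] ptr=13 lookahead=$ remaining=[$]
Step 34: accept. Stack=[E] ptr=13 lookahead=$ remaining=[$]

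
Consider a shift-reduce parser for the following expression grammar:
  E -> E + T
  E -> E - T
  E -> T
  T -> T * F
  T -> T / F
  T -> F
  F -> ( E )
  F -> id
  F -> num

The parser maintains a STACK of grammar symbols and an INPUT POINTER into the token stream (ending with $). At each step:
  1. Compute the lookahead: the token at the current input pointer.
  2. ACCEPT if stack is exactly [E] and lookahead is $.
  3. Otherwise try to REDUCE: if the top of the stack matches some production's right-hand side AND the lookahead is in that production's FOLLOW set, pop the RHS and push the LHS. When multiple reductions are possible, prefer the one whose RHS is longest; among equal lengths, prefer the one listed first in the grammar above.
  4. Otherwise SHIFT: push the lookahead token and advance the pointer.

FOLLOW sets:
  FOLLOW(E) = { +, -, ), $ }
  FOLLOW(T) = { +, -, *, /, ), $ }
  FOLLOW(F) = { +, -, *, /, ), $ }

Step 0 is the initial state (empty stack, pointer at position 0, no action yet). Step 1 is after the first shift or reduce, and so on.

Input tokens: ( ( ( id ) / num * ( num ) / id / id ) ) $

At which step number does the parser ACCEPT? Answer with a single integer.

Answer: 41

Derivation:
Step 1: shift (. Stack=[(] ptr=1 lookahead=( remaining=[( ( id ) / num * ( num ) / id / id ) ) $]
Step 2: shift (. Stack=[( (] ptr=2 lookahead=( remaining=[( id ) / num * ( num ) / id / id ) ) $]
Step 3: shift (. Stack=[( ( (] ptr=3 lookahead=id remaining=[id ) / num * ( num ) / id / id ) ) $]
Step 4: shift id. Stack=[( ( ( id] ptr=4 lookahead=) remaining=[) / num * ( num ) / id / id ) ) $]
Step 5: reduce F->id. Stack=[( ( ( F] ptr=4 lookahead=) remaining=[) / num * ( num ) / id / id ) ) $]
Step 6: reduce T->F. Stack=[( ( ( T] ptr=4 lookahead=) remaining=[) / num * ( num ) / id / id ) ) $]
Step 7: reduce E->T. Stack=[( ( ( E] ptr=4 lookahead=) remaining=[) / num * ( num ) / id / id ) ) $]
Step 8: shift ). Stack=[( ( ( E )] ptr=5 lookahead=/ remaining=[/ num * ( num ) / id / id ) ) $]
Step 9: reduce F->( E ). Stack=[( ( F] ptr=5 lookahead=/ remaining=[/ num * ( num ) / id / id ) ) $]
Step 10: reduce T->F. Stack=[( ( T] ptr=5 lookahead=/ remaining=[/ num * ( num ) / id / id ) ) $]
Step 11: shift /. Stack=[( ( T /] ptr=6 lookahead=num remaining=[num * ( num ) / id / id ) ) $]
Step 12: shift num. Stack=[( ( T / num] ptr=7 lookahead=* remaining=[* ( num ) / id / id ) ) $]
Step 13: reduce F->num. Stack=[( ( T / F] ptr=7 lookahead=* remaining=[* ( num ) / id / id ) ) $]
Step 14: reduce T->T / F. Stack=[( ( T] ptr=7 lookahead=* remaining=[* ( num ) / id / id ) ) $]
Step 15: shift *. Stack=[( ( T *] ptr=8 lookahead=( remaining=[( num ) / id / id ) ) $]
Step 16: shift (. Stack=[( ( T * (] ptr=9 lookahead=num remaining=[num ) / id / id ) ) $]
Step 17: shift num. Stack=[( ( T * ( num] ptr=10 lookahead=) remaining=[) / id / id ) ) $]
Step 18: reduce F->num. Stack=[( ( T * ( F] ptr=10 lookahead=) remaining=[) / id / id ) ) $]
Step 19: reduce T->F. Stack=[( ( T * ( T] ptr=10 lookahead=) remaining=[) / id / id ) ) $]
Step 20: reduce E->T. Stack=[( ( T * ( E] ptr=10 lookahead=) remaining=[) / id / id ) ) $]
Step 21: shift ). Stack=[( ( T * ( E )] ptr=11 lookahead=/ remaining=[/ id / id ) ) $]
Step 22: reduce F->( E ). Stack=[( ( T * F] ptr=11 lookahead=/ remaining=[/ id / id ) ) $]
Step 23: reduce T->T * F. Stack=[( ( T] ptr=11 lookahead=/ remaining=[/ id / id ) ) $]
Step 24: shift /. Stack=[( ( T /] ptr=12 lookahead=id remaining=[id / id ) ) $]
Step 25: shift id. Stack=[( ( T / id] ptr=13 lookahead=/ remaining=[/ id ) ) $]
Step 26: reduce F->id. Stack=[( ( T / F] ptr=13 lookahead=/ remaining=[/ id ) ) $]
Step 27: reduce T->T / F. Stack=[( ( T] ptr=13 lookahead=/ remaining=[/ id ) ) $]
Step 28: shift /. Stack=[( ( T /] ptr=14 lookahead=id remaining=[id ) ) $]
Step 29: shift id. Stack=[( ( T / id] ptr=15 lookahead=) remaining=[) ) $]
Step 30: reduce F->id. Stack=[( ( T / F] ptr=15 lookahead=) remaining=[) ) $]
Step 31: reduce T->T / F. Stack=[( ( T] ptr=15 lookahead=) remaining=[) ) $]
Step 32: reduce E->T. Stack=[( ( E] ptr=15 lookahead=) remaining=[) ) $]
Step 33: shift ). Stack=[( ( E )] ptr=16 lookahead=) remaining=[) $]
Step 34: reduce F->( E ). Stack=[( F] ptr=16 lookahead=) remaining=[) $]
Step 35: reduce T->F. Stack=[( T] ptr=16 lookahead=) remaining=[) $]
Step 36: reduce E->T. Stack=[( E] ptr=16 lookahead=) remaining=[) $]
Step 37: shift ). Stack=[( E )] ptr=17 lookahead=$ remaining=[$]
Step 38: reduce F->( E ). Stack=[F] ptr=17 lookahead=$ remaining=[$]
Step 39: reduce T->F. Stack=[T] ptr=17 lookahead=$ remaining=[$]
Step 40: reduce E->T. Stack=[E] ptr=17 lookahead=$ remaining=[$]
Step 41: accept. Stack=[E] ptr=17 lookahead=$ remaining=[$]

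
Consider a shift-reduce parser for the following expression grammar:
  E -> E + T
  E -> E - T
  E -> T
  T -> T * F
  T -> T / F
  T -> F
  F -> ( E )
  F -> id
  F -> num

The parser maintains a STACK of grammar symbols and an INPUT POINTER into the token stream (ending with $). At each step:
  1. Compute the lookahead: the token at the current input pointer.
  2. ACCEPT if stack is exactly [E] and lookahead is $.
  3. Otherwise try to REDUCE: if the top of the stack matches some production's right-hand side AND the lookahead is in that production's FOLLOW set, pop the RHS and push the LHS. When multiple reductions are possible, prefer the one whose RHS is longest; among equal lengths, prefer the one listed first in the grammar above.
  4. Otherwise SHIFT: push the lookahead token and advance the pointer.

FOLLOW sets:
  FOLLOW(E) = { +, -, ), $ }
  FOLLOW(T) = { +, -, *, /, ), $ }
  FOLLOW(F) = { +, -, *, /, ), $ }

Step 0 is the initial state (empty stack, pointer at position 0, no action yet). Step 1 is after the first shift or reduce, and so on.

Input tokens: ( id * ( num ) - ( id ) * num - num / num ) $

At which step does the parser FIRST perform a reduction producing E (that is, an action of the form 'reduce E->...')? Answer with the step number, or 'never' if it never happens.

Step 1: shift (. Stack=[(] ptr=1 lookahead=id remaining=[id * ( num ) - ( id ) * num - num / num ) $]
Step 2: shift id. Stack=[( id] ptr=2 lookahead=* remaining=[* ( num ) - ( id ) * num - num / num ) $]
Step 3: reduce F->id. Stack=[( F] ptr=2 lookahead=* remaining=[* ( num ) - ( id ) * num - num / num ) $]
Step 4: reduce T->F. Stack=[( T] ptr=2 lookahead=* remaining=[* ( num ) - ( id ) * num - num / num ) $]
Step 5: shift *. Stack=[( T *] ptr=3 lookahead=( remaining=[( num ) - ( id ) * num - num / num ) $]
Step 6: shift (. Stack=[( T * (] ptr=4 lookahead=num remaining=[num ) - ( id ) * num - num / num ) $]
Step 7: shift num. Stack=[( T * ( num] ptr=5 lookahead=) remaining=[) - ( id ) * num - num / num ) $]
Step 8: reduce F->num. Stack=[( T * ( F] ptr=5 lookahead=) remaining=[) - ( id ) * num - num / num ) $]
Step 9: reduce T->F. Stack=[( T * ( T] ptr=5 lookahead=) remaining=[) - ( id ) * num - num / num ) $]
Step 10: reduce E->T. Stack=[( T * ( E] ptr=5 lookahead=) remaining=[) - ( id ) * num - num / num ) $]

Answer: 10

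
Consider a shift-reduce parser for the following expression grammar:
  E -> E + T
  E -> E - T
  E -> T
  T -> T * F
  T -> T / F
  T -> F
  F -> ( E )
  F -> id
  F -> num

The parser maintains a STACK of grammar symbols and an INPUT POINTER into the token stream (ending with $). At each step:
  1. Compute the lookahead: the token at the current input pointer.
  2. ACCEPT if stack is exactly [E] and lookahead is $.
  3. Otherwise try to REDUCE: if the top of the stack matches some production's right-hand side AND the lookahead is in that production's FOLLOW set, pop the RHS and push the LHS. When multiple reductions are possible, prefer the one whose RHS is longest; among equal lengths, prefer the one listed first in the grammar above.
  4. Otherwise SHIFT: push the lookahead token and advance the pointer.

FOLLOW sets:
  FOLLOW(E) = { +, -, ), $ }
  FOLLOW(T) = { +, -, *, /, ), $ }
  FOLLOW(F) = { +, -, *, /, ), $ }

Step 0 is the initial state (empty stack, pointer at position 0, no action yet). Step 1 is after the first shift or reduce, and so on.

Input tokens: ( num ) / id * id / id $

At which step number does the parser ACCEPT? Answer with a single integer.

Step 1: shift (. Stack=[(] ptr=1 lookahead=num remaining=[num ) / id * id / id $]
Step 2: shift num. Stack=[( num] ptr=2 lookahead=) remaining=[) / id * id / id $]
Step 3: reduce F->num. Stack=[( F] ptr=2 lookahead=) remaining=[) / id * id / id $]
Step 4: reduce T->F. Stack=[( T] ptr=2 lookahead=) remaining=[) / id * id / id $]
Step 5: reduce E->T. Stack=[( E] ptr=2 lookahead=) remaining=[) / id * id / id $]
Step 6: shift ). Stack=[( E )] ptr=3 lookahead=/ remaining=[/ id * id / id $]
Step 7: reduce F->( E ). Stack=[F] ptr=3 lookahead=/ remaining=[/ id * id / id $]
Step 8: reduce T->F. Stack=[T] ptr=3 lookahead=/ remaining=[/ id * id / id $]
Step 9: shift /. Stack=[T /] ptr=4 lookahead=id remaining=[id * id / id $]
Step 10: shift id. Stack=[T / id] ptr=5 lookahead=* remaining=[* id / id $]
Step 11: reduce F->id. Stack=[T / F] ptr=5 lookahead=* remaining=[* id / id $]
Step 12: reduce T->T / F. Stack=[T] ptr=5 lookahead=* remaining=[* id / id $]
Step 13: shift *. Stack=[T *] ptr=6 lookahead=id remaining=[id / id $]
Step 14: shift id. Stack=[T * id] ptr=7 lookahead=/ remaining=[/ id $]
Step 15: reduce F->id. Stack=[T * F] ptr=7 lookahead=/ remaining=[/ id $]
Step 16: reduce T->T * F. Stack=[T] ptr=7 lookahead=/ remaining=[/ id $]
Step 17: shift /. Stack=[T /] ptr=8 lookahead=id remaining=[id $]
Step 18: shift id. Stack=[T / id] ptr=9 lookahead=$ remaining=[$]
Step 19: reduce F->id. Stack=[T / F] ptr=9 lookahead=$ remaining=[$]
Step 20: reduce T->T / F. Stack=[T] ptr=9 lookahead=$ remaining=[$]
Step 21: reduce E->T. Stack=[E] ptr=9 lookahead=$ remaining=[$]
Step 22: accept. Stack=[E] ptr=9 lookahead=$ remaining=[$]

Answer: 22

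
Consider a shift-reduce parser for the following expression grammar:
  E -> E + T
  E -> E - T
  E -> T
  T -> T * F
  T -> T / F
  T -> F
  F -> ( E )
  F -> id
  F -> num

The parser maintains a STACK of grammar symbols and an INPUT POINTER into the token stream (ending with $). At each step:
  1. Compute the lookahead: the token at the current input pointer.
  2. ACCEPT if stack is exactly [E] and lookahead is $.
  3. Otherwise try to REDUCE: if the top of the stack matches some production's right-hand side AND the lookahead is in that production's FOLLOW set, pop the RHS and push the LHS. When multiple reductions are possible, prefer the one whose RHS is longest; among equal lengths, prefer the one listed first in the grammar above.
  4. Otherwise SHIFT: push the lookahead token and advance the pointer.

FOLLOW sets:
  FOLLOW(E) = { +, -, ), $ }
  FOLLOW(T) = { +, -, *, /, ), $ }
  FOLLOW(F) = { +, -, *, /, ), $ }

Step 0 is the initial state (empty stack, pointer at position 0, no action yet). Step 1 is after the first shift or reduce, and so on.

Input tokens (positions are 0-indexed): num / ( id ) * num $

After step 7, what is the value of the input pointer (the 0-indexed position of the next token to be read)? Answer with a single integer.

Step 1: shift num. Stack=[num] ptr=1 lookahead=/ remaining=[/ ( id ) * num $]
Step 2: reduce F->num. Stack=[F] ptr=1 lookahead=/ remaining=[/ ( id ) * num $]
Step 3: reduce T->F. Stack=[T] ptr=1 lookahead=/ remaining=[/ ( id ) * num $]
Step 4: shift /. Stack=[T /] ptr=2 lookahead=( remaining=[( id ) * num $]
Step 5: shift (. Stack=[T / (] ptr=3 lookahead=id remaining=[id ) * num $]
Step 6: shift id. Stack=[T / ( id] ptr=4 lookahead=) remaining=[) * num $]
Step 7: reduce F->id. Stack=[T / ( F] ptr=4 lookahead=) remaining=[) * num $]

Answer: 4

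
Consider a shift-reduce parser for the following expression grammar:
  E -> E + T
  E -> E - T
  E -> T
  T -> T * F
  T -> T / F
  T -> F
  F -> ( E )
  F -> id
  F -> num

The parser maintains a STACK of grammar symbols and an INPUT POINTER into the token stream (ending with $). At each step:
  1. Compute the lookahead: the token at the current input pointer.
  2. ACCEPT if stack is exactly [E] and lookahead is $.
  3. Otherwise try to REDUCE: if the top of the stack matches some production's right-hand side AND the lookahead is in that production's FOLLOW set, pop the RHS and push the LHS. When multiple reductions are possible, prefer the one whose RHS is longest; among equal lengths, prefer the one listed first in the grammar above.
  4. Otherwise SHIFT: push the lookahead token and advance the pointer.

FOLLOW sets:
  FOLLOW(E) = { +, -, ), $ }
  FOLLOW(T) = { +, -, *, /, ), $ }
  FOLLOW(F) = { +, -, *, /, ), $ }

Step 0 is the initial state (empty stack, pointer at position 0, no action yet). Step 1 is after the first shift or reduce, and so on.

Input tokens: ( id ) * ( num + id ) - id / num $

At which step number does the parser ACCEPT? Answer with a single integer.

Step 1: shift (. Stack=[(] ptr=1 lookahead=id remaining=[id ) * ( num + id ) - id / num $]
Step 2: shift id. Stack=[( id] ptr=2 lookahead=) remaining=[) * ( num + id ) - id / num $]
Step 3: reduce F->id. Stack=[( F] ptr=2 lookahead=) remaining=[) * ( num + id ) - id / num $]
Step 4: reduce T->F. Stack=[( T] ptr=2 lookahead=) remaining=[) * ( num + id ) - id / num $]
Step 5: reduce E->T. Stack=[( E] ptr=2 lookahead=) remaining=[) * ( num + id ) - id / num $]
Step 6: shift ). Stack=[( E )] ptr=3 lookahead=* remaining=[* ( num + id ) - id / num $]
Step 7: reduce F->( E ). Stack=[F] ptr=3 lookahead=* remaining=[* ( num + id ) - id / num $]
Step 8: reduce T->F. Stack=[T] ptr=3 lookahead=* remaining=[* ( num + id ) - id / num $]
Step 9: shift *. Stack=[T *] ptr=4 lookahead=( remaining=[( num + id ) - id / num $]
Step 10: shift (. Stack=[T * (] ptr=5 lookahead=num remaining=[num + id ) - id / num $]
Step 11: shift num. Stack=[T * ( num] ptr=6 lookahead=+ remaining=[+ id ) - id / num $]
Step 12: reduce F->num. Stack=[T * ( F] ptr=6 lookahead=+ remaining=[+ id ) - id / num $]
Step 13: reduce T->F. Stack=[T * ( T] ptr=6 lookahead=+ remaining=[+ id ) - id / num $]
Step 14: reduce E->T. Stack=[T * ( E] ptr=6 lookahead=+ remaining=[+ id ) - id / num $]
Step 15: shift +. Stack=[T * ( E +] ptr=7 lookahead=id remaining=[id ) - id / num $]
Step 16: shift id. Stack=[T * ( E + id] ptr=8 lookahead=) remaining=[) - id / num $]
Step 17: reduce F->id. Stack=[T * ( E + F] ptr=8 lookahead=) remaining=[) - id / num $]
Step 18: reduce T->F. Stack=[T * ( E + T] ptr=8 lookahead=) remaining=[) - id / num $]
Step 19: reduce E->E + T. Stack=[T * ( E] ptr=8 lookahead=) remaining=[) - id / num $]
Step 20: shift ). Stack=[T * ( E )] ptr=9 lookahead=- remaining=[- id / num $]
Step 21: reduce F->( E ). Stack=[T * F] ptr=9 lookahead=- remaining=[- id / num $]
Step 22: reduce T->T * F. Stack=[T] ptr=9 lookahead=- remaining=[- id / num $]
Step 23: reduce E->T. Stack=[E] ptr=9 lookahead=- remaining=[- id / num $]
Step 24: shift -. Stack=[E -] ptr=10 lookahead=id remaining=[id / num $]
Step 25: shift id. Stack=[E - id] ptr=11 lookahead=/ remaining=[/ num $]
Step 26: reduce F->id. Stack=[E - F] ptr=11 lookahead=/ remaining=[/ num $]
Step 27: reduce T->F. Stack=[E - T] ptr=11 lookahead=/ remaining=[/ num $]
Step 28: shift /. Stack=[E - T /] ptr=12 lookahead=num remaining=[num $]
Step 29: shift num. Stack=[E - T / num] ptr=13 lookahead=$ remaining=[$]
Step 30: reduce F->num. Stack=[E - T / F] ptr=13 lookahead=$ remaining=[$]
Step 31: reduce T->T / F. Stack=[E - T] ptr=13 lookahead=$ remaining=[$]
Step 32: reduce E->E - T. Stack=[E] ptr=13 lookahead=$ remaining=[$]
Step 33: accept. Stack=[E] ptr=13 lookahead=$ remaining=[$]

Answer: 33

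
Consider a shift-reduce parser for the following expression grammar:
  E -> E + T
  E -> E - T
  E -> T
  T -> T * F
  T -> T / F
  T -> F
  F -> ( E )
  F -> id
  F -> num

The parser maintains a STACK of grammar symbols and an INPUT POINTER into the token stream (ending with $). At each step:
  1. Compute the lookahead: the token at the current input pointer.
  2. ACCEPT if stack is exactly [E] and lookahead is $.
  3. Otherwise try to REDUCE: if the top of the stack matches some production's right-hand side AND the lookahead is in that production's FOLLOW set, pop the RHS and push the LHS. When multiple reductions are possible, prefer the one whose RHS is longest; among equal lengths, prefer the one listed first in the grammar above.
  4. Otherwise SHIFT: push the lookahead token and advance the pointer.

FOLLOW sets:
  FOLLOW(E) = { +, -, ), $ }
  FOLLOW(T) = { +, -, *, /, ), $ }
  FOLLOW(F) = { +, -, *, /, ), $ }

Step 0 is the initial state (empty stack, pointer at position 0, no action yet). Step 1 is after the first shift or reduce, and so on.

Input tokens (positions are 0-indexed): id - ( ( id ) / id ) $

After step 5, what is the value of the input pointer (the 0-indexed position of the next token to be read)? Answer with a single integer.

Answer: 2

Derivation:
Step 1: shift id. Stack=[id] ptr=1 lookahead=- remaining=[- ( ( id ) / id ) $]
Step 2: reduce F->id. Stack=[F] ptr=1 lookahead=- remaining=[- ( ( id ) / id ) $]
Step 3: reduce T->F. Stack=[T] ptr=1 lookahead=- remaining=[- ( ( id ) / id ) $]
Step 4: reduce E->T. Stack=[E] ptr=1 lookahead=- remaining=[- ( ( id ) / id ) $]
Step 5: shift -. Stack=[E -] ptr=2 lookahead=( remaining=[( ( id ) / id ) $]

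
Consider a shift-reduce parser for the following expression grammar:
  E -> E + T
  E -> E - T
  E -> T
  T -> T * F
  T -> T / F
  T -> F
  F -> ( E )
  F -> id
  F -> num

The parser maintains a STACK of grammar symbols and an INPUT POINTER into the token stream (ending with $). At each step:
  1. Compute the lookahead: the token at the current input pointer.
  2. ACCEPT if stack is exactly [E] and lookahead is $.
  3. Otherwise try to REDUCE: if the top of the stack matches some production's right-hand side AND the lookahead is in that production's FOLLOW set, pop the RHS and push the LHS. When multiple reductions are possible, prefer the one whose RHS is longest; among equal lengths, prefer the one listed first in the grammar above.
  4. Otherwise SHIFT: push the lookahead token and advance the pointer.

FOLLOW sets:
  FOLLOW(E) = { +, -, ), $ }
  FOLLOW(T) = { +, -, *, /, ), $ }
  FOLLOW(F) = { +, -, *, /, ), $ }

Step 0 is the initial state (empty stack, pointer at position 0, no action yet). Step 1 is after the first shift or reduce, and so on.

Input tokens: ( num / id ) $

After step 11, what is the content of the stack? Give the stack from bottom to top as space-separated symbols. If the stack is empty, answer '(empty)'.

Step 1: shift (. Stack=[(] ptr=1 lookahead=num remaining=[num / id ) $]
Step 2: shift num. Stack=[( num] ptr=2 lookahead=/ remaining=[/ id ) $]
Step 3: reduce F->num. Stack=[( F] ptr=2 lookahead=/ remaining=[/ id ) $]
Step 4: reduce T->F. Stack=[( T] ptr=2 lookahead=/ remaining=[/ id ) $]
Step 5: shift /. Stack=[( T /] ptr=3 lookahead=id remaining=[id ) $]
Step 6: shift id. Stack=[( T / id] ptr=4 lookahead=) remaining=[) $]
Step 7: reduce F->id. Stack=[( T / F] ptr=4 lookahead=) remaining=[) $]
Step 8: reduce T->T / F. Stack=[( T] ptr=4 lookahead=) remaining=[) $]
Step 9: reduce E->T. Stack=[( E] ptr=4 lookahead=) remaining=[) $]
Step 10: shift ). Stack=[( E )] ptr=5 lookahead=$ remaining=[$]
Step 11: reduce F->( E ). Stack=[F] ptr=5 lookahead=$ remaining=[$]

Answer: F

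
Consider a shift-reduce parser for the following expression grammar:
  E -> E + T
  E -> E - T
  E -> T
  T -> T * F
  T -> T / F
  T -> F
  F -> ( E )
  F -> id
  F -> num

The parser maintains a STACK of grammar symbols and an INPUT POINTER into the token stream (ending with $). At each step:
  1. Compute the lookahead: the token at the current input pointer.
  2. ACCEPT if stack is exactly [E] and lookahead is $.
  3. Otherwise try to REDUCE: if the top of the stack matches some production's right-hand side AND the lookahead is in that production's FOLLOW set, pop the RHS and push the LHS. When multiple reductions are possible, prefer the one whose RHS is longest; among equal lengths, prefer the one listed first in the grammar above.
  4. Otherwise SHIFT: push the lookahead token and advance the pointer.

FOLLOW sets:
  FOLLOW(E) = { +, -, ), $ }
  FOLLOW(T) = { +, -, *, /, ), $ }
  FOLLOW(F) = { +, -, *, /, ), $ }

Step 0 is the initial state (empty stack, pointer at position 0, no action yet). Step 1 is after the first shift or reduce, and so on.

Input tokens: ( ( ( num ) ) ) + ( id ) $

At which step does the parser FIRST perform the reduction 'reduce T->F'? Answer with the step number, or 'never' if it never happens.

Step 1: shift (. Stack=[(] ptr=1 lookahead=( remaining=[( ( num ) ) ) + ( id ) $]
Step 2: shift (. Stack=[( (] ptr=2 lookahead=( remaining=[( num ) ) ) + ( id ) $]
Step 3: shift (. Stack=[( ( (] ptr=3 lookahead=num remaining=[num ) ) ) + ( id ) $]
Step 4: shift num. Stack=[( ( ( num] ptr=4 lookahead=) remaining=[) ) ) + ( id ) $]
Step 5: reduce F->num. Stack=[( ( ( F] ptr=4 lookahead=) remaining=[) ) ) + ( id ) $]
Step 6: reduce T->F. Stack=[( ( ( T] ptr=4 lookahead=) remaining=[) ) ) + ( id ) $]

Answer: 6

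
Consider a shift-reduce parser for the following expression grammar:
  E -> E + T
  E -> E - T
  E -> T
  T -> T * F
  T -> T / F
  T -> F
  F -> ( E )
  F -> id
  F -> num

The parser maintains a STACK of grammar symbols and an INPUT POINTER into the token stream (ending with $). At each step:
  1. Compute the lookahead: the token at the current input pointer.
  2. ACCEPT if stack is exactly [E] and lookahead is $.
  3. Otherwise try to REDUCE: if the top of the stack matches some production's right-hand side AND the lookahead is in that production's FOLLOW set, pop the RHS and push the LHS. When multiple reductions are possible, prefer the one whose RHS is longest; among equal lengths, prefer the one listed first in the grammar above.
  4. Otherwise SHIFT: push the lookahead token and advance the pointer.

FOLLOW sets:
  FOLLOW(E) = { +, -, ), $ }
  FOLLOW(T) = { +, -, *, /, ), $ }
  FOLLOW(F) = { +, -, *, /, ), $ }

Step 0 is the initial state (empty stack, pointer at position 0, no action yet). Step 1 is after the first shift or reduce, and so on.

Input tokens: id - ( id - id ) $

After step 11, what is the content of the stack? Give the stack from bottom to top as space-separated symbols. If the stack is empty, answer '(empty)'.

Answer: E - ( E -

Derivation:
Step 1: shift id. Stack=[id] ptr=1 lookahead=- remaining=[- ( id - id ) $]
Step 2: reduce F->id. Stack=[F] ptr=1 lookahead=- remaining=[- ( id - id ) $]
Step 3: reduce T->F. Stack=[T] ptr=1 lookahead=- remaining=[- ( id - id ) $]
Step 4: reduce E->T. Stack=[E] ptr=1 lookahead=- remaining=[- ( id - id ) $]
Step 5: shift -. Stack=[E -] ptr=2 lookahead=( remaining=[( id - id ) $]
Step 6: shift (. Stack=[E - (] ptr=3 lookahead=id remaining=[id - id ) $]
Step 7: shift id. Stack=[E - ( id] ptr=4 lookahead=- remaining=[- id ) $]
Step 8: reduce F->id. Stack=[E - ( F] ptr=4 lookahead=- remaining=[- id ) $]
Step 9: reduce T->F. Stack=[E - ( T] ptr=4 lookahead=- remaining=[- id ) $]
Step 10: reduce E->T. Stack=[E - ( E] ptr=4 lookahead=- remaining=[- id ) $]
Step 11: shift -. Stack=[E - ( E -] ptr=5 lookahead=id remaining=[id ) $]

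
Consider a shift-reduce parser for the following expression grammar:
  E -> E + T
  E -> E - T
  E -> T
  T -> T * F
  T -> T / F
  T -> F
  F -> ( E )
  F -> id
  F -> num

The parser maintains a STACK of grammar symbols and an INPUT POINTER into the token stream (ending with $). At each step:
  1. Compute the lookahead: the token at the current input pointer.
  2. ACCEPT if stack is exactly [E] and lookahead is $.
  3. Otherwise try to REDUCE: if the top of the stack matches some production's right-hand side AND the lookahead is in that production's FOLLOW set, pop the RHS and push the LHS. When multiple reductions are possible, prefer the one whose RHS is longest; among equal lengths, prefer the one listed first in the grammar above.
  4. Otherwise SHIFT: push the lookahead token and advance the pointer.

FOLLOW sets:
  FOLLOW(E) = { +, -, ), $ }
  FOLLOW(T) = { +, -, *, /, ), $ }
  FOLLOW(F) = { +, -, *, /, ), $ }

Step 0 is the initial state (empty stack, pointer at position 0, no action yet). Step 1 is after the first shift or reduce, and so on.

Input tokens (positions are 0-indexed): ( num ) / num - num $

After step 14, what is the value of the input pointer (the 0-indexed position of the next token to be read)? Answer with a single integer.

Step 1: shift (. Stack=[(] ptr=1 lookahead=num remaining=[num ) / num - num $]
Step 2: shift num. Stack=[( num] ptr=2 lookahead=) remaining=[) / num - num $]
Step 3: reduce F->num. Stack=[( F] ptr=2 lookahead=) remaining=[) / num - num $]
Step 4: reduce T->F. Stack=[( T] ptr=2 lookahead=) remaining=[) / num - num $]
Step 5: reduce E->T. Stack=[( E] ptr=2 lookahead=) remaining=[) / num - num $]
Step 6: shift ). Stack=[( E )] ptr=3 lookahead=/ remaining=[/ num - num $]
Step 7: reduce F->( E ). Stack=[F] ptr=3 lookahead=/ remaining=[/ num - num $]
Step 8: reduce T->F. Stack=[T] ptr=3 lookahead=/ remaining=[/ num - num $]
Step 9: shift /. Stack=[T /] ptr=4 lookahead=num remaining=[num - num $]
Step 10: shift num. Stack=[T / num] ptr=5 lookahead=- remaining=[- num $]
Step 11: reduce F->num. Stack=[T / F] ptr=5 lookahead=- remaining=[- num $]
Step 12: reduce T->T / F. Stack=[T] ptr=5 lookahead=- remaining=[- num $]
Step 13: reduce E->T. Stack=[E] ptr=5 lookahead=- remaining=[- num $]
Step 14: shift -. Stack=[E -] ptr=6 lookahead=num remaining=[num $]

Answer: 6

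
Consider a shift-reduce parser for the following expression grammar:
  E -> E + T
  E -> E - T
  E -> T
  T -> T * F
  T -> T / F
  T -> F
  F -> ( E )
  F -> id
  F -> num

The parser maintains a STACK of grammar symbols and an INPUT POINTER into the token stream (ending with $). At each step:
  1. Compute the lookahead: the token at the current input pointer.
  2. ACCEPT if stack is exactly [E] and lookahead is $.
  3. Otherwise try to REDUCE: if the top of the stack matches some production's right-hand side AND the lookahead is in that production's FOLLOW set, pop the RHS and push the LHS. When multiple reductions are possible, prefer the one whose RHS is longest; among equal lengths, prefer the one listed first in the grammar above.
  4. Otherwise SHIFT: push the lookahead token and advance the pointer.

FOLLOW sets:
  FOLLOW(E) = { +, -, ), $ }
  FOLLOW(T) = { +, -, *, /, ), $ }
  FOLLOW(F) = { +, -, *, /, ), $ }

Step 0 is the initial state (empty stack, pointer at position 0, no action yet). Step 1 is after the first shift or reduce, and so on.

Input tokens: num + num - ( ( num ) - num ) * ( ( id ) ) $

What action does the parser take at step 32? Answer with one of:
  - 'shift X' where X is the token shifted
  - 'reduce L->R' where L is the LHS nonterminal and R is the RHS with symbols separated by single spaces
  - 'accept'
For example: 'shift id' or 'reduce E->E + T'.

Step 1: shift num. Stack=[num] ptr=1 lookahead=+ remaining=[+ num - ( ( num ) - num ) * ( ( id ) ) $]
Step 2: reduce F->num. Stack=[F] ptr=1 lookahead=+ remaining=[+ num - ( ( num ) - num ) * ( ( id ) ) $]
Step 3: reduce T->F. Stack=[T] ptr=1 lookahead=+ remaining=[+ num - ( ( num ) - num ) * ( ( id ) ) $]
Step 4: reduce E->T. Stack=[E] ptr=1 lookahead=+ remaining=[+ num - ( ( num ) - num ) * ( ( id ) ) $]
Step 5: shift +. Stack=[E +] ptr=2 lookahead=num remaining=[num - ( ( num ) - num ) * ( ( id ) ) $]
Step 6: shift num. Stack=[E + num] ptr=3 lookahead=- remaining=[- ( ( num ) - num ) * ( ( id ) ) $]
Step 7: reduce F->num. Stack=[E + F] ptr=3 lookahead=- remaining=[- ( ( num ) - num ) * ( ( id ) ) $]
Step 8: reduce T->F. Stack=[E + T] ptr=3 lookahead=- remaining=[- ( ( num ) - num ) * ( ( id ) ) $]
Step 9: reduce E->E + T. Stack=[E] ptr=3 lookahead=- remaining=[- ( ( num ) - num ) * ( ( id ) ) $]
Step 10: shift -. Stack=[E -] ptr=4 lookahead=( remaining=[( ( num ) - num ) * ( ( id ) ) $]
Step 11: shift (. Stack=[E - (] ptr=5 lookahead=( remaining=[( num ) - num ) * ( ( id ) ) $]
Step 12: shift (. Stack=[E - ( (] ptr=6 lookahead=num remaining=[num ) - num ) * ( ( id ) ) $]
Step 13: shift num. Stack=[E - ( ( num] ptr=7 lookahead=) remaining=[) - num ) * ( ( id ) ) $]
Step 14: reduce F->num. Stack=[E - ( ( F] ptr=7 lookahead=) remaining=[) - num ) * ( ( id ) ) $]
Step 15: reduce T->F. Stack=[E - ( ( T] ptr=7 lookahead=) remaining=[) - num ) * ( ( id ) ) $]
Step 16: reduce E->T. Stack=[E - ( ( E] ptr=7 lookahead=) remaining=[) - num ) * ( ( id ) ) $]
Step 17: shift ). Stack=[E - ( ( E )] ptr=8 lookahead=- remaining=[- num ) * ( ( id ) ) $]
Step 18: reduce F->( E ). Stack=[E - ( F] ptr=8 lookahead=- remaining=[- num ) * ( ( id ) ) $]
Step 19: reduce T->F. Stack=[E - ( T] ptr=8 lookahead=- remaining=[- num ) * ( ( id ) ) $]
Step 20: reduce E->T. Stack=[E - ( E] ptr=8 lookahead=- remaining=[- num ) * ( ( id ) ) $]
Step 21: shift -. Stack=[E - ( E -] ptr=9 lookahead=num remaining=[num ) * ( ( id ) ) $]
Step 22: shift num. Stack=[E - ( E - num] ptr=10 lookahead=) remaining=[) * ( ( id ) ) $]
Step 23: reduce F->num. Stack=[E - ( E - F] ptr=10 lookahead=) remaining=[) * ( ( id ) ) $]
Step 24: reduce T->F. Stack=[E - ( E - T] ptr=10 lookahead=) remaining=[) * ( ( id ) ) $]
Step 25: reduce E->E - T. Stack=[E - ( E] ptr=10 lookahead=) remaining=[) * ( ( id ) ) $]
Step 26: shift ). Stack=[E - ( E )] ptr=11 lookahead=* remaining=[* ( ( id ) ) $]
Step 27: reduce F->( E ). Stack=[E - F] ptr=11 lookahead=* remaining=[* ( ( id ) ) $]
Step 28: reduce T->F. Stack=[E - T] ptr=11 lookahead=* remaining=[* ( ( id ) ) $]
Step 29: shift *. Stack=[E - T *] ptr=12 lookahead=( remaining=[( ( id ) ) $]
Step 30: shift (. Stack=[E - T * (] ptr=13 lookahead=( remaining=[( id ) ) $]
Step 31: shift (. Stack=[E - T * ( (] ptr=14 lookahead=id remaining=[id ) ) $]
Step 32: shift id. Stack=[E - T * ( ( id] ptr=15 lookahead=) remaining=[) ) $]

Answer: shift id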